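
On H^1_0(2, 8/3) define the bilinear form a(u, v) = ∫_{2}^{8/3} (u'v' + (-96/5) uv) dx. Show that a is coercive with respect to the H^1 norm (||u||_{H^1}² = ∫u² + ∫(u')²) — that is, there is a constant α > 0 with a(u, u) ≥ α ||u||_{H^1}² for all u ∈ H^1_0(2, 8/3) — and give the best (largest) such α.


α = 3*(-128 + 15*π^2)/(5*(4 + 9*π^2))

Coercivity of a(·,·) on H^1_0(2, 8/3) means a(u, u) ≥ α ||u||_{H^1}² for every u ∈ H^1_0.
The interval has length L = 2/3, and Poincaré/coercivity depend only on L. Here a(u, u) = ∫(u')² + (-96/5)·∫u².
Here c = -96/5 < 0 with |c| < (π/L)² = 9*π^2/4, so coercivity still holds. The condition a(u,u) ≥ α||u||_{H^1}² reads (1−α)∫(u')² ≥ (α−c)∫u². Any admissible α is ≤ 1 (rapidly oscillating u have ∫u²/∫(u')² → 0), and α = 1 would force 0 ≥ (1−c)∫u², impossible since c < 1; so 1−α > 0. By the sharp Poincaré inequality on H^1_0 of an interval of length L, ∫(u')² ≥ (π/L)²∫u² with equality for the first sine mode sin(π(x−x₀)/L) (x₀ the left endpoint), so the inequality holds for all u iff (1−α)(π/L)² ≥ α − c, i.e. α ≤ ((π/L)² + c)/((π/L)² + 1) = (1 + c(L/π)²)/(1 + (L/π)²). (Direct route, valid since c ≤ 0: Poincaré gives c∫u² ≥ c(L/π)²∫(u')², so a(u,u) ≥ (1 + c(L/π)²)∫(u')², while ||u||_{H^1}² ≤ (1 + (L/π)²)∫(u')²; dividing yields the same α.) With (π/L)² = 9*π^2/4 and c = -96/5, the largest admissible constant is α = ((π/L)² + c)/((π/L)² + 1).
Simplifying, α = 3*(-128 + 15*π^2)/(5*(4 + 9*π^2)).


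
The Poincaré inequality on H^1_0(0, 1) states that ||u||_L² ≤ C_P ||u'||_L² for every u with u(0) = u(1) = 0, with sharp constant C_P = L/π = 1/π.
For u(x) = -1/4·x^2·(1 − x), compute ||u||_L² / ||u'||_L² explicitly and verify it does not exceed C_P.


||u||_L² / ||u'||_L² = sqrt(14)/14 < C_P = 1/π.

u(x) = -1/4·x^2·(1 − x), so u'(x) = x*(3*x - 2)/4.
u(x) = -1/4·x^2·(1 − x) vanishes at x = 0 and x = 1, so u ∈ H^1_0(0, 1). Differentiate via the product rule and integrate the resulting polynomials term by term.
  ∫_0^1 u² dx = ∫_0^1 (x^6/16 - x^5/8 + x^4/16) dx. Term by term:
    ∫_0^1 x^6/16 dx = 1/112;  ∫_0^1 -x^5/8 dx = -1/48;  ∫_0^1 x^4/16 dx = 1/80.
  Sum: 1/112 − 1/48 + 1/80 = 1/1680.
  ∫_0^1 (u')² dx = ∫_0^1 (9*x^4/16 - 3*x^3/4 + x^2/4) dx. Term by term:
    ∫_0^1 9*x^4/16 dx = 9/80;  ∫_0^1 -3*x^3/4 dx = -3/16;  ∫_0^1 x^2/4 dx = 1/12.
  Sum: 9/80 − 3/16 + 1/12 = 1/120.
∫_0^1 u² dx = 1/1680, so ||u||_L² = sqrt(105)/420.
∫_0^1 (u')² dx = 1/120, so ||u'||_L² = sqrt(30)/60.
Ratio ||u||_L² / ||u'||_L² = sqrt(14)/14.
Sharp Poincaré constant on H^1_0(0, 1) is C_P = L/π = 1/π, achieved by sin(π·x).
A polynomial bump cannot attain the sharp Poincaré constant (only the first sine eigenfunction does), so the ratio is strictly less than C_P, consistent with ||u||_L² ≤ C_P ||u'||_L².


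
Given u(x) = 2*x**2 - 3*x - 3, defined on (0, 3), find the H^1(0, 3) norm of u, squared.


||u||_{H^1}^2 = 477/5

The H^1 norm (squared) on an interval (0, L) is
  ||u||_{H^1}^2 = ∫_0^L u(x)^2 dx + ∫_0^L u'(x)^2 dx.
Compute u'(x) = 4*x - 3.
Then u(x)^2 = 4*x**4 - 12*x**3 - 3*x**2 + 18*x + 9 and u'(x)^2 = 16*x**2 - 24*x + 9.
Integrate each monomial from 0 to 3 using ∫_0^3 c·x^n dx = c·3^(n+1)/(n+1):
  ∫_0^3 u(x)^2 dx = ∫_0^3 (4*x^4 - 12*x^3 - 3*x^2 + 18*x + 9) dx. Term by term:
    ∫_0^3 4*x^4 dx = 972/5;  ∫_0^3 -12*x^3 dx = -243;  ∫_0^3 -3*x^2 dx = -27;
    ∫_0^3 18*x dx = 81;  ∫_0^3 9 dx = 27.
  Sum: 972/5 − 243 − 27 + 81 + 27 = 162/5.
  ∫_0^3 u'(x)^2 dx = ∫_0^3 (16*x^2 - 24*x + 9) dx. Term by term:
    ∫_0^3 16*x^2 dx = 144;  ∫_0^3 -24*x dx = -108;  ∫_0^3 9 dx = 27.
  Sum: 144 − 108 + 27 = 63.
Adding: ||u||_{H^1}^2 = 162/5 + 63 = 477/5.


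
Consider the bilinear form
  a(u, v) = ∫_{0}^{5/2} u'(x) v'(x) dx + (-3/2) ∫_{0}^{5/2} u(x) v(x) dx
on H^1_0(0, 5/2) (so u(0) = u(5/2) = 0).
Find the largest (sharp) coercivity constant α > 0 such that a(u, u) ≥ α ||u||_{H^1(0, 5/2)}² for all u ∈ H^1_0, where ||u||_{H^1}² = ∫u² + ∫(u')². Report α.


α = (-75 + 8*π^2)/(2*(25 + 4*π^2))

Coercivity of a(·,·) on H^1_0(0, 5/2) means a(u, u) ≥ α ||u||_{H^1}² for every u ∈ H^1_0.
The interval has length L = 5/2, and Poincaré/coercivity depend only on L. Here a(u, u) = ∫(u')² + (-3/2)·∫u².
Here c = -3/2 < 0 with |c| < (π/L)² = 4*π^2/25, so coercivity still holds. The condition a(u,u) ≥ α||u||_{H^1}² reads (1−α)∫(u')² ≥ (α−c)∫u². Any admissible α is ≤ 1 (rapidly oscillating u have ∫u²/∫(u')² → 0), and α = 1 would force 0 ≥ (1−c)∫u², impossible since c < 1; so 1−α > 0. By the sharp Poincaré inequality on H^1_0 of an interval of length L, ∫(u')² ≥ (π/L)²∫u² with equality for the first sine mode sin(π(x−x₀)/L) (x₀ the left endpoint), so the inequality holds for all u iff (1−α)(π/L)² ≥ α − c, i.e. α ≤ ((π/L)² + c)/((π/L)² + 1) = (1 + c(L/π)²)/(1 + (L/π)²). (Direct route, valid since c ≤ 0: Poincaré gives c∫u² ≥ c(L/π)²∫(u')², so a(u,u) ≥ (1 + c(L/π)²)∫(u')², while ||u||_{H^1}² ≤ (1 + (L/π)²)∫(u')²; dividing yields the same α.) With (π/L)² = 4*π^2/25 and c = -3/2, the largest admissible constant is α = ((π/L)² + c)/((π/L)² + 1).
Simplifying, α = (-75 + 8*π^2)/(2*(25 + 4*π^2)).


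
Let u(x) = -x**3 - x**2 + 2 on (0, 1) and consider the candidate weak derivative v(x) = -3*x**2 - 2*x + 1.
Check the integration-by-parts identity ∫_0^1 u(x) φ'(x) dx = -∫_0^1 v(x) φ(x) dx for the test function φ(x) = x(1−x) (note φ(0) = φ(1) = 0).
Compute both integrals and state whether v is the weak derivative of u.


LHS = 19/60, RHS = 3/20. No, v is not the weak derivative of u.

u(x) = -x**3 - x**2 + 2, classical derivative u'(x) = -3*x**2 - 2*x.
φ(x) = x(1−x), so φ'(x) = 1 - 2*x.
Note φ(0) = φ(1) = 0, so the boundary term u·φ vanishes.
LHS = ∫_0^1 u(x) φ'(x) dx = ∫_0^1 (2*x^4 + x^3 - x^2 - 4*x + 2) dx. Term by term:
  ∫_0^1 2*x^4 dx = 2/5;  ∫_0^1 x^3 dx = 1/4;  ∫_0^1 -x^2 dx = -1/3;
  ∫_0^1 -4*x dx = -2;  ∫_0^1 2 dx = 2.
Sum: 2/5 + 1/4 − 1/3 − 2 + 2 = 19/60.
So LHS = 19/60.
∫_0^1 v(x) φ(x) dx = ∫_0^1 (3*x^4 - x^3 - 3*x^2 + x) dx. Term by term:
  ∫_0^1 3*x^4 dx = 3/5;  ∫_0^1 -x^3 dx = -1/4;  ∫_0^1 -3*x^2 dx = -1;
  ∫_0^1 x dx = 1/2.
Sum: 3/5 − 1/4 − 1 + 1/2 = -3/20.
So RHS = -∫_0^1 v(x) φ(x) dx = 3/20.
LHS − RHS = 1/6 ≠ 0, so the identity fails.
(For a valid weak derivative the identity must hold for EVERY test function, in particular this one. The failure shows v is NOT the weak derivative of u.)
Correct weak derivative would be u'(x) = -3*x**2 - 2*x.


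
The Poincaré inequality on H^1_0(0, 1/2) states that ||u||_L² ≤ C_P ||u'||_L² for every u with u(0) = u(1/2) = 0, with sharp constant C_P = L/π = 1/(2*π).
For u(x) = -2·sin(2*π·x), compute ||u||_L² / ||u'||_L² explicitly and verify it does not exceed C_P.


||u||_L² / ||u'||_L² = 1/(2*π) = C_P.

u(x) = -2·sin(2*π·x), so u'(x) = -4*π*cos(2*π*x).
Writing u(x) = A·sin(kπx/L) with A = -2 and k = 1, use ∫_0^L sin²(kπx/L) dx = L/2 and ∫_0^L cos²(kπx/L) dx = L/2.
u² = 4·sin²(2*π·x) and (u')² = 16*π^2·cos²(2*π·x), and each of sin², cos² integrates to L/2 = 1/4 over (0, 1/2).
∫_0^1/2 u² dx = 1, so ||u||_L² = 1.
∫_0^1/2 (u')² dx = 4*π^2, so ||u'||_L² = 2*π.
Ratio ||u||_L² / ||u'||_L² = 1/(2*π).
Sharp Poincaré constant on H^1_0(0, 1/2) is C_P = L/π = 1/(2*π), achieved by sin(2*π·x).
This is the k = 1 eigenfunction (up to amplitude), so the ratio equals the sharp Poincaré constant exactly.


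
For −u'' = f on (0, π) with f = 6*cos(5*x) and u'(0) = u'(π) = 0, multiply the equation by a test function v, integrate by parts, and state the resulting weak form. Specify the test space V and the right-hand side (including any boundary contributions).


V = H^1(0, π) (no boundary constraint on v; u is determined up to an additive constant); weak form: ∫_0^π u'v' dx = ∫_0^π (6*cos(5*x)) v dx for all v ∈ V.

Multiply both sides by a test function v and integrate from 0 to π:
  ∫_0^π −u''(x) v(x) dx = ∫_0^π f(x) v(x) dx.
Integrate the LHS by parts once:
  ∫_0^π −u'' v dx = −[u'(x) v(x)]_0^π + ∫_0^π u'(x) v'(x) dx.
Thus ∫_0^π u'(x) v'(x) dx = ∫_0^π f(x) v(x) dx + [u'(x) v(x)]_0^π.
Choose V so that boundary terms are either known or forced to vanish.
u has homogeneous Neumann: u'(0) = u'(π) = 0. So [u' v]_0^π = 0·v(π) − 0·v(0) = 0 for any v; take V = H^1(0, π).
Weak formulation: find u (satisfying any essential BC) such that ∫_0^π u'(x) v'(x) dx = ∫_0^π f v dx for all v ∈ V (homogeneous Neumann, so boundary terms vanish).
Substituting f(x) = 6*cos(5*x), the right-hand side is ∫_0^π (6*cos(5*x)) v dx.
Compatibility check (pure Neumann): taking v ≡ 1 ∈ V gives 0 = ∫_0^π f dx + (0) − (0), i.e. ∫_0^π f dx must equal u'(0) − u'(π) = 0. Indeed ∫_0^π (6*cos(5*x)) dx = 0, so the data are compatible. The solution is then unique only up to an additive constant (fix it e.g. by requiring ∫_0^π u dx = 0).


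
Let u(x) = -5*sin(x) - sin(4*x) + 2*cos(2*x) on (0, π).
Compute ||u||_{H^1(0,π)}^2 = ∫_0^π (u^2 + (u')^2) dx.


||u||_{H^1(0,π)}^2 = 200/3 + 87*π/2

u'(x) = -4*sin(2*x) - 5*cos(x) - 4*cos(4*x).
Expand u² and (u')² and integrate term by term on (0, π), using: for integers n ≥ 1, ∫_0^π sin²(nx) dx = ∫_0^π cos²(nx) dx = π/2; for n ≠ n', ∫_0^π sin(nx)sin(n'x) dx = ∫_0^π cos(nx)cos(n'x) dx = 0; and by product-to-sum, ∫_0^π sin(nx)cos(n'x) dx = ½∫_0^π [sin((n+n')x) + sin((n−n')x)] dx, which is 0 when n+n' is even and 2n/(n²−n'²) when n+n' is odd (it need not vanish on (0, π)).
  u² squared terms: (-1)²·∫sin(4x)² dx = 1·π/2 = π/2;  (-5)²·∫sin(x)² dx = 25·π/2 = 25*π/2;  (2)²·∫cos(2x)² dx = 4·π/2 = 2*π.
  u² cross terms: 2·(-1)·(-5)·∫sin(4x)·sin(x) dx = 10·(0) = 0;  2·(-1)·(2)·∫sin(4x)·cos(2x) dx = -4·(0) = 0;  2·(-5)·(2)·∫sin(x)·cos(2x) dx = -20·(-2/3) = 40/3.
  So ∫_0^π u² dx = π/2 + 25*π/2 + 2*π + 0 + 0 + 40/3 = 40/3 + 15*π.
  (u')² squared terms: (-5)²·∫cos(x)² dx = 25·π/2 = 25*π/2;  (-4)²·∫cos(4x)² dx = 16·π/2 = 8*π;  (-4)²·∫sin(2x)² dx = 16·π/2 = 8*π.
  (u')² cross terms: 2·(-5)·(-4)·∫cos(x)·cos(4x) dx = 40·(0) = 0;  2·(-5)·(-4)·∫cos(x)·sin(2x) dx = 40·(4/3) = 160/3;  2·(-4)·(-4)·∫cos(4x)·sin(2x) dx = 32·(0) = 0.
  So ∫_0^π (u')² dx = 25*π/2 + 8*π + 8*π + 0 + 160/3 + 0 = 160/3 + 57*π/2.
||u||_{H^1}^2 = (40/3 + 15*π) + (160/3 + 57*π/2) = 200/3 + 87*π/2.


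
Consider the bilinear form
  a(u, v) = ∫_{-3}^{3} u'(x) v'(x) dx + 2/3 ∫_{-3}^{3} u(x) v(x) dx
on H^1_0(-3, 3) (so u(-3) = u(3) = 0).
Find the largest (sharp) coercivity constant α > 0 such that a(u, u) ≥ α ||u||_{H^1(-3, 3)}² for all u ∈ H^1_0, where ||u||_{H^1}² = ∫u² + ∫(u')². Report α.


α = (π^2 + 24)/(π^2 + 36)

Coercivity of a(·,·) on H^1_0(-3, 3) means a(u, u) ≥ α ||u||_{H^1}² for every u ∈ H^1_0.
The interval has length L = 6, and Poincaré/coercivity depend only on L. Here a(u, u) = ∫(u')² + (2/3)·∫u².
Here 0 < c = 2/3 < 1. The condition a(u,u) ≥ α||u||_{H^1}² reads (1−α)∫(u')² ≥ (α−c)∫u². Any admissible α is ≤ 1 (rapidly oscillating u have ∫u²/∫(u')² → 0), and α = 1 would force 0 ≥ (1−c)∫u², impossible since c < 1; so 1−α > 0. By the sharp Poincaré inequality on H^1_0 of an interval of length L, ∫(u')² ≥ (π/L)²∫u² with equality for the first sine mode sin(π(x−x₀)/L) (x₀ the left endpoint), so the inequality holds for all u iff (1−α)(π/L)² ≥ α − c, i.e. α ≤ ((π/L)² + c)/((π/L)² + 1) = (1 + c(L/π)²)/(1 + (L/π)²). With (π/L)² = π^2/36 and c = 2/3, the largest admissible constant is α = ((π/L)² + c)/((π/L)² + 1).
Simplifying, α = (π^2 + 24)/(π^2 + 36).


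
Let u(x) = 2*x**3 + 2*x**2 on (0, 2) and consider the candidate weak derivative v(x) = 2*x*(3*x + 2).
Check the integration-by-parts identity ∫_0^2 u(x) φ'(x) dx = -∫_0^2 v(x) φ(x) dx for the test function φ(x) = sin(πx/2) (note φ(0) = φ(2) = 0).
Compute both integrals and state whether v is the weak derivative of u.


LHS = -64/π + 192/π^3, RHS = -64/π + 192/π^3. Yes, v = u' weakly.

u(x) = 2*x**3 + 2*x**2, classical derivative u'(x) = 6*x**2 + 4*x.
φ(x) = sin(πx/2), so φ'(x) = π*cos(π*x/2)/2.
Note φ(0) = φ(2) = 0, so the boundary term u·φ vanishes.
LHS = ∫_0^2 u(x) φ'(x) dx = ∫_0^2 (π*x^3*cos(π*x/2) + π*x^2*cos(π*x/2)) dx. Term by term:
  ∫_0^2 π*x^2*cos(π*x/2) dx = -16/π;  ∫_0^2 π*x^3*cos(π*x/2) dx = -48/π + 192/π^3.
Sum: -16/π + -48/π + 192/π^3 = -64/π + 192/π^3.
So LHS = -64/π + 192/π^3.
∫_0^2 v(x) φ(x) dx = ∫_0^2 (6*x^2*sin(π*x/2) + 4*x*sin(π*x/2)) dx. Term by term:
  ∫_0^2 4*x*sin(π*x/2) dx = 16/π;  ∫_0^2 6*x^2*sin(π*x/2) dx = -192/π^3 + 48/π.
Sum: 16/π + -192/π^3 + 48/π = -192/π^3 + 64/π.
So RHS = -∫_0^2 v(x) φ(x) dx = -64/π + 192/π^3.
LHS = RHS, so the identity holds for this test φ.
Moreover u is smooth here and v(x) = u'(x) = 6*x**2 + 4*x pointwise, so the identity holds for every test function. Hence v is the weak derivative of u.


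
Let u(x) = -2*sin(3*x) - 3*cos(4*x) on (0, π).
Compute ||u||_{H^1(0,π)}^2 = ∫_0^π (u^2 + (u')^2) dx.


||u||_{H^1(0,π)}^2 = -1224/7 + 193*π/2

u'(x) = 12*sin(4*x) - 6*cos(3*x).
Expand u² and (u')² and integrate term by term on (0, π), using: for integers n ≥ 1, ∫_0^π sin²(nx) dx = ∫_0^π cos²(nx) dx = π/2; for n ≠ n', ∫_0^π sin(nx)sin(n'x) dx = ∫_0^π cos(nx)cos(n'x) dx = 0; and by product-to-sum, ∫_0^π sin(nx)cos(n'x) dx = ½∫_0^π [sin((n+n')x) + sin((n−n')x)] dx, which is 0 when n+n' is even and 2n/(n²−n'²) when n+n' is odd (it need not vanish on (0, π)).
  u² squared terms: (-3)²·∫cos(4x)² dx = 9·π/2 = 9*π/2;  (-2)²·∫sin(3x)² dx = 4·π/2 = 2*π.
  u² cross terms: 2·(-3)·(-2)·∫cos(4x)·sin(3x) dx = 12·(-6/7) = -72/7.
  So ∫_0^π u² dx = 9*π/2 + 2*π − 72/7 = -72/7 + 13*π/2.
  (u')² squared terms: (-6)²·∫cos(3x)² dx = 36·π/2 = 18*π;  (12)²·∫sin(4x)² dx = 144·π/2 = 72*π.
  (u')² cross terms: 2·(-6)·(12)·∫cos(3x)·sin(4x) dx = -144·(8/7) = -1152/7.
  So ∫_0^π (u')² dx = 18*π + 72*π − 1152/7 = -1152/7 + 90*π.
||u||_{H^1}^2 = (-72/7 + 13*π/2) + (-1152/7 + 90*π) = -1224/7 + 193*π/2.


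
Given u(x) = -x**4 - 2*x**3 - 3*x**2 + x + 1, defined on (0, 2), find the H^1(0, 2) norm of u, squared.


||u||_{H^1}^2 = 657232/315

The H^1 norm (squared) on an interval (0, L) is
  ||u||_{H^1}^2 = ∫_0^L u(x)^2 dx + ∫_0^L u'(x)^2 dx.
Compute u'(x) = -4*x**3 - 6*x**2 - 6*x + 1.
Then u(x)^2 = x**8 + 4*x**7 + 10*x**6 + 10*x**5 + 3*x**4 - 10*x**3 - 5*x**2 + 2*x + 1 and u'(x)^2 = 16*x**6 + 48*x**5 + 84*x**4 + 64*x**3 + 24*x**2 - 12*x + 1.
Integrate each monomial from 0 to 2 using ∫_0^2 c·x^n dx = c·2^(n+1)/(n+1):
  ∫_0^2 u(x)^2 dx = ∫_0^2 (x^8 + 4*x^7 + 10*x^6 + 10*x^5 + 3*x^4 - 10*x^3 - 5*x^2 + 2*x + 1) dx. Term by term:
    ∫_0^2 x^8 dx = 512/9;  ∫_0^2 4*x^7 dx = 128;  ∫_0^2 10*x^6 dx = 1280/7;
    ∫_0^2 10*x^5 dx = 320/3;  ∫_0^2 3*x^4 dx = 96/5;  ∫_0^2 -10*x^3 dx = -40;
    ∫_0^2 -5*x^2 dx = -40/3;  ∫_0^2 2*x dx = 4;  ∫_0^2 1 dx = 2.
  Sum: 512/9 + 128 + 1280/7 + 320/3 + 96/5 − 40 − 40/3 + 4 + 2 = 140578/315.
  ∫_0^2 u'(x)^2 dx = ∫_0^2 (16*x^6 + 48*x^5 + 84*x^4 + 64*x^3 + 24*x^2 - 12*x + 1) dx. Term by term:
    ∫_0^2 16*x^6 dx = 2048/7;  ∫_0^2 48*x^5 dx = 512;  ∫_0^2 84*x^4 dx = 2688/5;
    ∫_0^2 64*x^3 dx = 256;  ∫_0^2 24*x^2 dx = 64;  ∫_0^2 -12*x dx = -24;
    ∫_0^2 1 dx = 2.
  Sum: 2048/7 + 512 + 2688/5 + 256 + 64 − 24 + 2 = 57406/35.
Adding: ||u||_{H^1}^2 = 140578/315 + 57406/35 = 657232/315.


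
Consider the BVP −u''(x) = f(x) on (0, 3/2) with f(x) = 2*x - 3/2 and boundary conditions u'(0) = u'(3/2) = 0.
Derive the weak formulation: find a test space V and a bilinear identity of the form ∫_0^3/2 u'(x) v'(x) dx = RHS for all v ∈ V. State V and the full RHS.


V = H^1(0, 3/2) (no boundary constraint on v; u is determined up to an additive constant); weak form: ∫_0^3/2 u'v' dx = ∫_0^3/2 (2*x - 3/2) v dx for all v ∈ V.

Multiply both sides by a test function v and integrate from 0 to 3/2:
  ∫_0^3/2 −u''(x) v(x) dx = ∫_0^3/2 f(x) v(x) dx.
Integrate the LHS by parts once:
  ∫_0^3/2 −u'' v dx = −[u'(x) v(x)]_0^3/2 + ∫_0^3/2 u'(x) v'(x) dx.
Thus ∫_0^3/2 u'(x) v'(x) dx = ∫_0^3/2 f(x) v(x) dx + [u'(x) v(x)]_0^3/2.
Choose V so that boundary terms are either known or forced to vanish.
u has homogeneous Neumann: u'(0) = u'(3/2) = 0. So [u' v]_0^3/2 = 0·v(3/2) − 0·v(0) = 0 for any v; take V = H^1(0, 3/2).
Weak formulation: find u (satisfying any essential BC) such that ∫_0^3/2 u'(x) v'(x) dx = ∫_0^3/2 f v dx for all v ∈ V (homogeneous Neumann, so boundary terms vanish).
Substituting f(x) = 2*x - 3/2, the right-hand side is ∫_0^3/2 (2*x - 3/2) v dx.
Compatibility check (pure Neumann): taking v ≡ 1 ∈ V gives 0 = ∫_0^3/2 f dx + (0) − (0), i.e. ∫_0^3/2 f dx must equal u'(0) − u'(3/2) = 0. Indeed ∫_0^3/2 (2*x - 3/2) dx = 0, so the data are compatible. The solution is then unique only up to an additive constant (fix it e.g. by requiring ∫_0^3/2 u dx = 0).


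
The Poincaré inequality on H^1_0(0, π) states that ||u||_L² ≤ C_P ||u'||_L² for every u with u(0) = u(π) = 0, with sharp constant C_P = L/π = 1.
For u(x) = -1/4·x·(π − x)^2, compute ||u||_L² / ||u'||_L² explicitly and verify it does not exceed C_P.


||u||_L² / ||u'||_L² = sqrt(14)*π/14 < C_P = 1.

u(x) = -1/4·x·(π − x)^2, so u'(x) = (π - 3*x)*(x - π)/4.
u(x) = -1/4·x·(π − x)^2 vanishes at x = 0 and x = π, so u ∈ H^1_0(0, π). Differentiate via the product rule and integrate the resulting polynomials term by term.
  ∫_0^π u² dx = ∫_0^π (x^6/16 - π*x^5/4 + 3*π^2*x^4/8 - π^3*x^3/4 + π^4*x^2/16) dx. Term by term:
    ∫_0^π x^6/16 dx = π^7/112;  ∫_0^π -π*x^5/4 dx = -π^7/24;  ∫_0^π 3*π^2*x^4/8 dx = 3*π^7/40;
    ∫_0^π -π^3*x^3/4 dx = -π^7/16;  ∫_0^π π^4*x^2/16 dx = π^7/48.
  Sum: π^7/112 − π^7/24 + 3*π^7/40 − π^7/16 + π^7/48 = π^7/1680.
  ∫_0^π (u')² dx = ∫_0^π (9*x^4/16 - 3*π*x^3/2 + 11*π^2*x^2/8 - π^3*x/2 + π^4/16) dx. Term by term:
    ∫_0^π 9*x^4/16 dx = 9*π^5/80;  ∫_0^π -3*π*x^3/2 dx = -3*π^5/8;  ∫_0^π 11*π^2*x^2/8 dx = 11*π^5/24;
    ∫_0^π -π^3*x/2 dx = -π^5/4;  ∫_0^π π^4/16 dx = π^5/16.
  Sum: 9*π^5/80 − 3*π^5/8 + 11*π^5/24 − π^5/4 + π^5/16 = π^5/120.
∫_0^π u² dx = π^7/1680, so ||u||_L² = sqrt(105)*π^(7/2)/420.
∫_0^π (u')² dx = π^5/120, so ||u'||_L² = sqrt(30)*π^(5/2)/60.
Ratio ||u||_L² / ||u'||_L² = sqrt(14)*π/14.
Sharp Poincaré constant on H^1_0(0, π) is C_P = L/π = 1, achieved by sin(x).
A polynomial bump cannot attain the sharp Poincaré constant (only the first sine eigenfunction does), so the ratio is strictly less than C_P, consistent with ||u||_L² ≤ C_P ||u'||_L².


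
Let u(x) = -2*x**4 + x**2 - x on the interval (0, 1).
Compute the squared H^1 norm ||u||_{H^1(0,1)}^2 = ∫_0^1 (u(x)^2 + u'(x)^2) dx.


||u||_{H^1}^2 = 4819/630

The H^1 norm (squared) on an interval (0, L) is
  ||u||_{H^1}^2 = ∫_0^L u(x)^2 dx + ∫_0^L u'(x)^2 dx.
Compute u'(x) = -8*x**3 + 2*x - 1.
Then u(x)^2 = 4*x**8 - 4*x**6 + 4*x**5 + x**4 - 2*x**3 + x**2 and u'(x)^2 = 64*x**6 - 32*x**4 + 16*x**3 + 4*x**2 - 4*x + 1.
Integrate each monomial from 0 to 1 using ∫_0^1 c·x^n dx = c·1^(n+1)/(n+1):
  ∫_0^1 u(x)^2 dx = ∫_0^1 (4*x^8 - 4*x^6 + 4*x^5 + x^4 - 2*x^3 + x^2) dx. Term by term:
    ∫_0^1 4*x^8 dx = 4/9;  ∫_0^1 -4*x^6 dx = -4/7;  ∫_0^1 4*x^5 dx = 2/3;
    ∫_0^1 x^4 dx = 1/5;  ∫_0^1 -2*x^3 dx = -1/2;  ∫_0^1 x^2 dx = 1/3.
  Sum: 4/9 − 4/7 + 2/3 + 1/5 − 1/2 + 1/3 = 361/630.
  ∫_0^1 u'(x)^2 dx = ∫_0^1 (64*x^6 - 32*x^4 + 16*x^3 + 4*x^2 - 4*x + 1) dx. Term by term:
    ∫_0^1 64*x^6 dx = 64/7;  ∫_0^1 -32*x^4 dx = -32/5;  ∫_0^1 16*x^3 dx = 4;
    ∫_0^1 4*x^2 dx = 4/3;  ∫_0^1 -4*x dx = -2;  ∫_0^1 1 dx = 1.
  Sum: 64/7 − 32/5 + 4 + 4/3 − 2 + 1 = 743/105.
Adding: ||u||_{H^1}^2 = 361/630 + 743/105 = 4819/630.


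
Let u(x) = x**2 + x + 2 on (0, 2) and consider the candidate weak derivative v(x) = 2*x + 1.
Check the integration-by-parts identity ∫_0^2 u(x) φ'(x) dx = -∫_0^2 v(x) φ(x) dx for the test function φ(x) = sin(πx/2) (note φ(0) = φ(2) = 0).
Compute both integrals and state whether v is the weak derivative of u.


LHS = -12/π, RHS = -12/π. Yes, v = u' weakly.

u(x) = x**2 + x + 2, classical derivative u'(x) = 2*x + 1.
φ(x) = sin(πx/2), so φ'(x) = π*cos(π*x/2)/2.
Note φ(0) = φ(2) = 0, so the boundary term u·φ vanishes.
LHS = ∫_0^2 u(x) φ'(x) dx = ∫_0^2 (π*x^2*cos(π*x/2)/2 + π*x*cos(π*x/2)/2 + π*cos(π*x/2)) dx. Term by term:
  ∫_0^2 π*cos(π*x/2) dx = 0;  ∫_0^2 π*x*cos(π*x/2)/2 dx = -4/π;  ∫_0^2 π*x^2*cos(π*x/2)/2 dx = -8/π.
Sum: 0 − 4/π − 8/π = -12/π.
So LHS = -12/π.
∫_0^2 v(x) φ(x) dx = ∫_0^2 (2*x*sin(π*x/2) + sin(π*x/2)) dx. Term by term:
  ∫_0^2 2*x*sin(π*x/2) dx = 8/π;  ∫_0^2 sin(π*x/2) dx = 4/π.
Sum: 8/π + 4/π = 12/π.
So RHS = -∫_0^2 v(x) φ(x) dx = -12/π.
LHS = RHS, so the identity holds for this test φ.
Moreover u is smooth here and v(x) = u'(x) = 2*x + 1 pointwise, so the identity holds for every test function. Hence v is the weak derivative of u.


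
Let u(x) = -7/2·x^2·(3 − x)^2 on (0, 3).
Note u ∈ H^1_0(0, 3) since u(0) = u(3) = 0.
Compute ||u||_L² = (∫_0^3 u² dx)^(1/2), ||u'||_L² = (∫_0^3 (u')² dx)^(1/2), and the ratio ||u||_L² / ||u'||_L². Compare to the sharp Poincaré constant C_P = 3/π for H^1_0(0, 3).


||u||_L² / ||u'||_L² = sqrt(3)/2 < C_P = 3/π.

u(x) = -7/2·x^2·(3 − x)^2, so u'(x) = 7*x*(x*(3 - x) - (x - 3)^2).
u(x) = -7/2·x^2·(3 − x)^2 vanishes at x = 0 and x = 3, so u ∈ H^1_0(0, 3). Differentiate via the product rule and integrate the resulting polynomials term by term.
  ∫_0^3 u² dx = ∫_0^3 (49*x^8/4 - 147*x^7 + 1323*x^6/2 - 1323*x^5 + 3969*x^4/4) dx. Term by term:
    ∫_0^3 49*x^8/4 dx = 107163/4;  ∫_0^3 -147*x^7 dx = -964467/8;  ∫_0^3 1323*x^6/2 dx = 413343/2;
    ∫_0^3 -1323*x^5 dx = -321489/2;  ∫_0^3 3969*x^4/4 dx = 964467/20.
  Sum: 107163/4 − 964467/8 + 413343/2 − 321489/2 + 964467/20 = 15309/40.
  ∫_0^3 (u')² dx = ∫_0^3 (196*x^6 - 1764*x^5 + 5733*x^4 - 7938*x^3 + 3969*x^2) dx. Term by term:
    ∫_0^3 196*x^6 dx = 61236;  ∫_0^3 -1764*x^5 dx = -214326;  ∫_0^3 5733*x^4 dx = 1393119/5;
    ∫_0^3 -7938*x^3 dx = -321489/2;  ∫_0^3 3969*x^2 dx = 35721.
  Sum: 61236 − 214326 + 1393119/5 − 321489/2 + 35721 = 5103/10.
∫_0^3 u² dx = 15309/40, so ||u||_L² = 27*sqrt(210)/20.
∫_0^3 (u')² dx = 5103/10, so ||u'||_L² = 27*sqrt(70)/10.
Ratio ||u||_L² / ||u'||_L² = sqrt(3)/2.
Sharp Poincaré constant on H^1_0(0, 3) is C_P = L/π = 3/π, achieved by sin(π/3·x).
A polynomial bump cannot attain the sharp Poincaré constant (only the first sine eigenfunction does), so the ratio is strictly less than C_P, consistent with ||u||_L² ≤ C_P ||u'||_L².


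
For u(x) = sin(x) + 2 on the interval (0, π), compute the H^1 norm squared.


||u||_{H^1(0,π)}^2 = 8 + 5*π

u'(x) = cos(x).
Expand u² and (u')² and integrate term by term on (0, π), using: for integers n ≥ 1, ∫_0^π sin²(nx) dx = ∫_0^π cos²(nx) dx = π/2; for n ≠ n', ∫_0^π sin(nx)sin(n'x) dx = ∫_0^π cos(nx)cos(n'x) dx = 0; and by product-to-sum, ∫_0^π sin(nx)cos(n'x) dx = ½∫_0^π [sin((n+n')x) + sin((n−n')x)] dx, which is 0 when n+n' is even and 2n/(n²−n'²) when n+n' is odd (it need not vanish on (0, π)). For the constant mode: ∫_0^π 1 dx = π, ∫_0^π cos(nx) dx = 0, ∫_0^π sin(nx) dx = (1−(−1)^n)/n.
  u² squared terms: (2)²·∫1 dx = 4·π = 4*π;  (1)²·∫sin(x)² dx = 1·π/2 = π/2.
  u² cross terms: 2·(2)·(1)·∫1·sin(x) dx = 4·(2) = 8.
  So ∫_0^π u² dx = 4*π + π/2 + 8 = 8 + 9*π/2.
  (u')² squared terms: (1)²·∫cos(x)² dx = 1·π/2 = π/2.
  So ∫_0^π (u')² dx = π/2.
||u||_{H^1}^2 = (8 + 9*π/2) + (π/2) = 8 + 5*π.


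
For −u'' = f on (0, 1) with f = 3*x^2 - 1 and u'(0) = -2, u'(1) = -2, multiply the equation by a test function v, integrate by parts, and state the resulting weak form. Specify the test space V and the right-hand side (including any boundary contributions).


V = H^1(0, 1) (v unrestricted at boundary; u is determined up to an additive constant); weak form: ∫_0^1 u'v' dx = ∫_0^1 (3*x^2 - 1) v dx − 2·v(1) + 2·v(0) for all v ∈ V.

Multiply both sides by a test function v and integrate from 0 to 1:
  ∫_0^1 −u''(x) v(x) dx = ∫_0^1 f(x) v(x) dx.
Integrate the LHS by parts once:
  ∫_0^1 −u'' v dx = −[u'(x) v(x)]_0^1 + ∫_0^1 u'(x) v'(x) dx.
Thus ∫_0^1 u'(x) v'(x) dx = ∫_0^1 f(x) v(x) dx + [u'(x) v(x)]_0^1.
Choose V so that boundary terms are either known or forced to vanish.
u has inhomogeneous Neumann u'(0) = -2, u'(1) = -2. [u' v]_0^1 = (-2)·v(1) − (-2)·v(0) = − 2·v(1) + 2·v(0). Take V = H^1(0, 1); boundary term becomes part of RHS.
Weak formulation: find u (satisfying any essential BC) such that ∫_0^1 u'(x) v'(x) dx = ∫_0^1 f v dx − 2·v(1) + 2·v(0) for all v ∈ V (Neumann data are natural BCs: they enter the RHS as boundary terms).
Substituting f(x) = 3*x^2 - 1, the right-hand side is ∫_0^1 (3*x^2 - 1) v dx − 2·v(1) + 2·v(0).
Compatibility check (pure Neumann): taking v ≡ 1 ∈ V gives 0 = ∫_0^1 f dx + (-2) − (-2), i.e. ∫_0^1 f dx must equal u'(0) − u'(1) = 0. Indeed ∫_0^1 (3*x^2 - 1) dx = 0, so the data are compatible. The solution is then unique only up to an additive constant (fix it e.g. by requiring ∫_0^1 u dx = 0).


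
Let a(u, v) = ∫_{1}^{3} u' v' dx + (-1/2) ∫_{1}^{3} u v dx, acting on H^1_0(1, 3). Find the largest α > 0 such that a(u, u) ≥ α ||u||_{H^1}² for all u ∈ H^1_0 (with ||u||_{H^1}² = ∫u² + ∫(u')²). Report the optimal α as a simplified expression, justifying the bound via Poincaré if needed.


α = (-2 + π^2)/(4 + π^2)

Coercivity of a(·,·) on H^1_0(1, 3) means a(u, u) ≥ α ||u||_{H^1}² for every u ∈ H^1_0.
The interval has length L = 2, and Poincaré/coercivity depend only on L. Here a(u, u) = ∫(u')² + (-1/2)·∫u².
Here c = -1/2 < 0 with |c| < (π/L)² = π^2/4, so coercivity still holds. The condition a(u,u) ≥ α||u||_{H^1}² reads (1−α)∫(u')² ≥ (α−c)∫u². Any admissible α is ≤ 1 (rapidly oscillating u have ∫u²/∫(u')² → 0), and α = 1 would force 0 ≥ (1−c)∫u², impossible since c < 1; so 1−α > 0. By the sharp Poincaré inequality on H^1_0 of an interval of length L, ∫(u')² ≥ (π/L)²∫u² with equality for the first sine mode sin(π(x−x₀)/L) (x₀ the left endpoint), so the inequality holds for all u iff (1−α)(π/L)² ≥ α − c, i.e. α ≤ ((π/L)² + c)/((π/L)² + 1) = (1 + c(L/π)²)/(1 + (L/π)²). (Direct route, valid since c ≤ 0: Poincaré gives c∫u² ≥ c(L/π)²∫(u')², so a(u,u) ≥ (1 + c(L/π)²)∫(u')², while ||u||_{H^1}² ≤ (1 + (L/π)²)∫(u')²; dividing yields the same α.) With (π/L)² = π^2/4 and c = -1/2, the largest admissible constant is α = ((π/L)² + c)/((π/L)² + 1).
Simplifying, α = (-2 + π^2)/(4 + π^2).


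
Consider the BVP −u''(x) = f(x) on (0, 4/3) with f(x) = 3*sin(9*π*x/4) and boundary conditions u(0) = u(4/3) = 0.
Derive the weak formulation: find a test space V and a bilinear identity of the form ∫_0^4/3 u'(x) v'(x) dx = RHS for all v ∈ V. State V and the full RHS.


V = H^1_0(0, 4/3) (so v(0) = v(4/3) = 0); weak form: ∫_0^4/3 u'v' dx = ∫_0^4/3 (3*sin(9*π*x/4)) v dx for all v ∈ V.

Multiply both sides by a test function v and integrate from 0 to 4/3:
  ∫_0^4/3 −u''(x) v(x) dx = ∫_0^4/3 f(x) v(x) dx.
Integrate the LHS by parts once:
  ∫_0^4/3 −u'' v dx = −[u'(x) v(x)]_0^4/3 + ∫_0^4/3 u'(x) v'(x) dx.
Thus ∫_0^4/3 u'(x) v'(x) dx = ∫_0^4/3 f(x) v(x) dx + [u'(x) v(x)]_0^4/3.
Choose V so that boundary terms are either known or forced to vanish.
u is Dirichlet: u(0) = u(4/3) = 0. Let V = H^1_0(0, 4/3); then v(0) = v(4/3) = 0, and [u' v]_0^4/3 = 0.
Weak formulation: find u (satisfying any essential BC) such that ∫_0^4/3 u'(x) v'(x) dx = ∫_0^4/3 f v dx for all v ∈ V.
Substituting f(x) = 3*sin(9*π*x/4), the right-hand side is ∫_0^4/3 (3*sin(9*π*x/4)) v dx.


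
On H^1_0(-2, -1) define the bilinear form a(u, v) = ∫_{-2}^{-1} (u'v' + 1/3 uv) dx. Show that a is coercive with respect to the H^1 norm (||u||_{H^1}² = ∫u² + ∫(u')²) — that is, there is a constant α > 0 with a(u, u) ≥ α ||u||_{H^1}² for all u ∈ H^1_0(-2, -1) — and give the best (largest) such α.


α = (1/3 + π^2)/(1 + π^2)

Coercivity of a(·,·) on H^1_0(-2, -1) means a(u, u) ≥ α ||u||_{H^1}² for every u ∈ H^1_0.
The interval has length L = 1, and Poincaré/coercivity depend only on L. Here a(u, u) = ∫(u')² + (1/3)·∫u².
Here 0 < c = 1/3 < 1. The condition a(u,u) ≥ α||u||_{H^1}² reads (1−α)∫(u')² ≥ (α−c)∫u². Any admissible α is ≤ 1 (rapidly oscillating u have ∫u²/∫(u')² → 0), and α = 1 would force 0 ≥ (1−c)∫u², impossible since c < 1; so 1−α > 0. By the sharp Poincaré inequality on H^1_0 of an interval of length L, ∫(u')² ≥ (π/L)²∫u² with equality for the first sine mode sin(π(x−x₀)/L) (x₀ the left endpoint), so the inequality holds for all u iff (1−α)(π/L)² ≥ α − c, i.e. α ≤ ((π/L)² + c)/((π/L)² + 1) = (1 + c(L/π)²)/(1 + (L/π)²). With (π/L)² = π^2 and c = 1/3, the largest admissible constant is α = ((π/L)² + c)/((π/L)² + 1).
Simplifying, α = (1/3 + π^2)/(1 + π^2).


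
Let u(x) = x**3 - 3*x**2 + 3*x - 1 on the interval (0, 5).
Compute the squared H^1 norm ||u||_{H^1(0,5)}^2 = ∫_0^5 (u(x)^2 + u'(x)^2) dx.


||u||_{H^1}^2 = 29300/7

The H^1 norm (squared) on an interval (0, L) is
  ||u||_{H^1}^2 = ∫_0^L u(x)^2 dx + ∫_0^L u'(x)^2 dx.
Compute u'(x) = 3*x**2 - 6*x + 3.
Then u(x)^2 = x**6 - 6*x**5 + 15*x**4 - 20*x**3 + 15*x**2 - 6*x + 1 and u'(x)^2 = 9*x**4 - 36*x**3 + 54*x**2 - 36*x + 9.
Integrate each monomial from 0 to 5 using ∫_0^5 c·x^n dx = c·5^(n+1)/(n+1):
  ∫_0^5 u(x)^2 dx = ∫_0^5 (x^6 - 6*x^5 + 15*x^4 - 20*x^3 + 15*x^2 - 6*x + 1) dx. Term by term:
    ∫_0^5 x^6 dx = 78125/7;  ∫_0^5 -6*x^5 dx = -15625;  ∫_0^5 15*x^4 dx = 9375;
    ∫_0^5 -20*x^3 dx = -3125;  ∫_0^5 15*x^2 dx = 625;  ∫_0^5 -6*x dx = -75;
    ∫_0^5 1 dx = 5.
  Sum: 78125/7 − 15625 + 9375 − 3125 + 625 − 75 + 5 = 16385/7.
  ∫_0^5 u'(x)^2 dx = ∫_0^5 (9*x^4 - 36*x^3 + 54*x^2 - 36*x + 9) dx. Term by term:
    ∫_0^5 9*x^4 dx = 5625;  ∫_0^5 -36*x^3 dx = -5625;  ∫_0^5 54*x^2 dx = 2250;
    ∫_0^5 -36*x dx = -450;  ∫_0^5 9 dx = 45.
  Sum: 5625 − 5625 + 2250 − 450 + 45 = 1845.
Adding: ||u||_{H^1}^2 = 16385/7 + 1845 = 29300/7.


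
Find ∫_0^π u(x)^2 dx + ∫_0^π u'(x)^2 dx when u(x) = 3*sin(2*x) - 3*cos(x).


||u||_{H^1(0,π)}^2 = -48 + 63*π/2

u'(x) = 3*sin(x) + 6*cos(2*x).
Expand u² and (u')² and integrate term by term on (0, π), using: for integers n ≥ 1, ∫_0^π sin²(nx) dx = ∫_0^π cos²(nx) dx = π/2; for n ≠ n', ∫_0^π sin(nx)sin(n'x) dx = ∫_0^π cos(nx)cos(n'x) dx = 0; and by product-to-sum, ∫_0^π sin(nx)cos(n'x) dx = ½∫_0^π [sin((n+n')x) + sin((n−n')x)] dx, which is 0 when n+n' is even and 2n/(n²−n'²) when n+n' is odd (it need not vanish on (0, π)).
  u² squared terms: (-3)²·∫cos(x)² dx = 9·π/2 = 9*π/2;  (3)²·∫sin(2x)² dx = 9·π/2 = 9*π/2.
  u² cross terms: 2·(-3)·(3)·∫cos(x)·sin(2x) dx = -18·(4/3) = -24.
  So ∫_0^π u² dx = 9*π/2 + 9*π/2 − 24 = -24 + 9*π.
  (u')² squared terms: (3)²·∫sin(x)² dx = 9·π/2 = 9*π/2;  (6)²·∫cos(2x)² dx = 36·π/2 = 18*π.
  (u')² cross terms: 2·(3)·(6)·∫sin(x)·cos(2x) dx = 36·(-2/3) = -24.
  So ∫_0^π (u')² dx = 9*π/2 + 18*π − 24 = -24 + 45*π/2.
||u||_{H^1}^2 = (-24 + 9*π) + (-24 + 45*π/2) = -48 + 63*π/2.


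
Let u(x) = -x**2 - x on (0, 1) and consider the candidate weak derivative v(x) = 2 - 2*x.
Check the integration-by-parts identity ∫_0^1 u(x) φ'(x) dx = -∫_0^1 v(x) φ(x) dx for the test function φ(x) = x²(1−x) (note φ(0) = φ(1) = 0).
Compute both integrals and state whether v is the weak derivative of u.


LHS = 11/60, RHS = -1/15. No, v is not the weak derivative of u.

u(x) = -x**2 - x, classical derivative u'(x) = -2*x - 1.
φ(x) = x²(1−x), so φ'(x) = x*(2 - 3*x).
Note φ(0) = φ(1) = 0, so the boundary term u·φ vanishes.
LHS = ∫_0^1 u(x) φ'(x) dx = ∫_0^1 (3*x^4 + x^3 - 2*x^2) dx. Term by term:
  ∫_0^1 3*x^4 dx = 3/5;  ∫_0^1 x^3 dx = 1/4;  ∫_0^1 -2*x^2 dx = -2/3.
Sum: 3/5 + 1/4 − 2/3 = 11/60.
So LHS = 11/60.
∫_0^1 v(x) φ(x) dx = ∫_0^1 (2*x^4 - 4*x^3 + 2*x^2) dx. Term by term:
  ∫_0^1 2*x^4 dx = 2/5;  ∫_0^1 -4*x^3 dx = -1;  ∫_0^1 2*x^2 dx = 2/3.
Sum: 2/5 − 1 + 2/3 = 1/15.
So RHS = -∫_0^1 v(x) φ(x) dx = -1/15.
LHS − RHS = 1/4 ≠ 0, so the identity fails.
(For a valid weak derivative the identity must hold for EVERY test function, in particular this one. The failure shows v is NOT the weak derivative of u.)
Correct weak derivative would be u'(x) = -2*x - 1.


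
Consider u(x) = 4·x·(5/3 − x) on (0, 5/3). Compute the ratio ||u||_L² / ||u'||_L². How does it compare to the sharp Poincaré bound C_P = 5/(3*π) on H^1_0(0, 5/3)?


||u||_L² / ||u'||_L² = sqrt(10)/6 < C_P = 5/(3*π).

u(x) = 4·x·(5/3 − x), so u'(x) = 20/3 - 8*x.
u(x) = 4·x·(5/3 − x) vanishes at x = 0 and x = 5/3, so u ∈ H^1_0(0, 5/3). Differentiate via the product rule and integrate the resulting polynomials term by term.
  ∫_0^5/3 u² dx = ∫_0^5/3 (16*x^4 - 160*x^3/3 + 400*x^2/9) dx. Term by term:
    ∫_0^5/3 16*x^4 dx = 10000/243;  ∫_0^5/3 -160*x^3/3 dx = -25000/243;  ∫_0^5/3 400*x^2/9 dx = 50000/729.
  Sum: 10000/243 − 25000/243 + 50000/729 = 5000/729.
  ∫_0^5/3 (u')² dx = ∫_0^5/3 (64*x^2 - 320*x/3 + 400/9) dx. Term by term:
    ∫_0^5/3 64*x^2 dx = 8000/81;  ∫_0^5/3 -320*x/3 dx = -4000/27;  ∫_0^5/3 400/9 dx = 2000/27.
  Sum: 8000/81 − 4000/27 + 2000/27 = 2000/81.
∫_0^5/3 u² dx = 5000/729, so ||u||_L² = 50*sqrt(2)/27.
∫_0^5/3 (u')² dx = 2000/81, so ||u'||_L² = 20*sqrt(5)/9.
Ratio ||u||_L² / ||u'||_L² = sqrt(10)/6.
Sharp Poincaré constant on H^1_0(0, 5/3) is C_P = L/π = 5/(3*π), achieved by sin(3*π/5·x).
A polynomial bump cannot attain the sharp Poincaré constant (only the first sine eigenfunction does), so the ratio is strictly less than C_P, consistent with ||u||_L² ≤ C_P ||u'||_L².


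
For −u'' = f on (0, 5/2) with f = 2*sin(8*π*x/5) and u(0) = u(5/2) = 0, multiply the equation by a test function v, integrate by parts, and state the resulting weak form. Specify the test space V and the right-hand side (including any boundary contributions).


V = H^1_0(0, 5/2) (so v(0) = v(5/2) = 0); weak form: ∫_0^5/2 u'v' dx = ∫_0^5/2 (2*sin(8*π*x/5)) v dx for all v ∈ V.

Multiply both sides by a test function v and integrate from 0 to 5/2:
  ∫_0^5/2 −u''(x) v(x) dx = ∫_0^5/2 f(x) v(x) dx.
Integrate the LHS by parts once:
  ∫_0^5/2 −u'' v dx = −[u'(x) v(x)]_0^5/2 + ∫_0^5/2 u'(x) v'(x) dx.
Thus ∫_0^5/2 u'(x) v'(x) dx = ∫_0^5/2 f(x) v(x) dx + [u'(x) v(x)]_0^5/2.
Choose V so that boundary terms are either known or forced to vanish.
u is Dirichlet: u(0) = u(5/2) = 0. Let V = H^1_0(0, 5/2); then v(0) = v(5/2) = 0, and [u' v]_0^5/2 = 0.
Weak formulation: find u (satisfying any essential BC) such that ∫_0^5/2 u'(x) v'(x) dx = ∫_0^5/2 f v dx for all v ∈ V.
Substituting f(x) = 2*sin(8*π*x/5), the right-hand side is ∫_0^5/2 (2*sin(8*π*x/5)) v dx.


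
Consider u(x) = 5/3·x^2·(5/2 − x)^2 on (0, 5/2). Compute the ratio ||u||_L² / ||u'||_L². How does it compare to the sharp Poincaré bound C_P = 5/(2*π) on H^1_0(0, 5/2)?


||u||_L² / ||u'||_L² = 5*sqrt(3)/12 < C_P = 5/(2*π).

u(x) = 5/3·x^2·(5/2 − x)^2, so u'(x) = 5*x*(2*x - 5)*(4*x - 5)/6.
u(x) = 5/3·x^2·(5/2 − x)^2 vanishes at x = 0 and x = 5/2, so u ∈ H^1_0(0, 5/2). Differentiate via the product rule and integrate the resulting polynomials term by term.
  ∫_0^5/2 u² dx = ∫_0^5/2 (25*x^8/9 - 250*x^7/9 + 625*x^6/6 - 3125*x^5/18 + 15625*x^4/144) dx. Term by term:
    ∫_0^5/2 25*x^8/9 dx = 48828125/41472;  ∫_0^5/2 -250*x^7/9 dx = -48828125/9216;  ∫_0^5/2 625*x^6/6 dx = 48828125/5376;
    ∫_0^5/2 -3125*x^5/18 dx = -48828125/6912;  ∫_0^5/2 15625*x^4/144 dx = 9765625/4608.
  Sum: 48828125/41472 − 48828125/9216 + 48828125/5376 − 48828125/6912 + 9765625/4608 = 9765625/580608.
  ∫_0^5/2 (u')² dx = ∫_0^5/2 (400*x^6/9 - 1000*x^5/3 + 8125*x^4/9 - 3125*x^3/3 + 15625*x^2/36) dx. Term by term:
    ∫_0^5/2 400*x^6/9 dx = 1953125/504;  ∫_0^5/2 -1000*x^5/3 dx = -1953125/144;  ∫_0^5/2 8125*x^4/9 dx = 5078125/288;
    ∫_0^5/2 -3125*x^3/3 dx = -1953125/192;  ∫_0^5/2 15625*x^2/36 dx = 1953125/864.
  Sum: 1953125/504 − 1953125/144 + 5078125/288 − 1953125/192 + 1953125/864 = 390625/12096.
∫_0^5/2 u² dx = 9765625/580608, so ||u||_L² = 3125*sqrt(7)/2016.
∫_0^5/2 (u')² dx = 390625/12096, so ||u'||_L² = 625*sqrt(21)/504.
Ratio ||u||_L² / ||u'||_L² = 5*sqrt(3)/12.
Sharp Poincaré constant on H^1_0(0, 5/2) is C_P = L/π = 5/(2*π), achieved by sin(2*π/5·x).
A polynomial bump cannot attain the sharp Poincaré constant (only the first sine eigenfunction does), so the ratio is strictly less than C_P, consistent with ||u||_L² ≤ C_P ||u'||_L².


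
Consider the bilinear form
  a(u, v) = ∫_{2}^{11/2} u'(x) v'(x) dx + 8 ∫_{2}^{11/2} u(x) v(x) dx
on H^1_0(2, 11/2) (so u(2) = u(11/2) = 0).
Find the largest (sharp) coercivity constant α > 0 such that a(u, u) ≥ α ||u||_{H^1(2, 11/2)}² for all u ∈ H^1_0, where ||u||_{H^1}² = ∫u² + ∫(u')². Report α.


α = 1

Coercivity of a(·,·) on H^1_0(2, 11/2) means a(u, u) ≥ α ||u||_{H^1}² for every u ∈ H^1_0.
The interval has length L = 7/2, and Poincaré/coercivity depend only on L. Here a(u, u) = ∫(u')² + (8)·∫u².
Here c = 8 ≥ 1, so a(u,u) = ∫(u')² + c∫u² ≥ ∫(u')² + ∫u² = ||u||_{H^1}², i.e. α = 1 works. No larger α is possible: a(u,u) ≥ α||u||_{H^1}² means (1−α)∫(u')² ≥ (α−c)∫u², and for the modes u_n = sin(nπ(x−x₀)/L) (x₀ the left endpoint) one has ∫u_n²/∫(u_n')² = (L/(nπ))² → 0, so a(u_n,u_n)/||u_n||_{H^1}² → 1. Hence the optimal constant is α = 1.
Therefore α = 1.


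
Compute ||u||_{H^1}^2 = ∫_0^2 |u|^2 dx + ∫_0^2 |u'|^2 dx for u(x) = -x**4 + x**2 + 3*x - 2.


||u||_{H^1}^2 = 7042/45

The H^1 norm (squared) on an interval (0, L) is
  ||u||_{H^1}^2 = ∫_0^L u(x)^2 dx + ∫_0^L u'(x)^2 dx.
Compute u'(x) = -4*x**3 + 2*x + 3.
Then u(x)^2 = x**8 - 2*x**6 - 6*x**5 + 5*x**4 + 6*x**3 + 5*x**2 - 12*x + 4 and u'(x)^2 = 16*x**6 - 16*x**4 - 24*x**3 + 4*x**2 + 12*x + 9.
Integrate each monomial from 0 to 2 using ∫_0^2 c·x^n dx = c·2^(n+1)/(n+1):
  ∫_0^2 u(x)^2 dx = ∫_0^2 (x^8 - 2*x^6 - 6*x^5 + 5*x^4 + 6*x^3 + 5*x^2 - 12*x + 4) dx. Term by term:
    ∫_0^2 x^8 dx = 512/9;  ∫_0^2 -2*x^6 dx = -256/7;  ∫_0^2 -6*x^5 dx = -64;
    ∫_0^2 5*x^4 dx = 32;  ∫_0^2 6*x^3 dx = 24;  ∫_0^2 5*x^2 dx = 40/3;
    ∫_0^2 -12*x dx = -24;  ∫_0^2 4 dx = 8.
  Sum: 512/9 − 256/7 − 64 + 32 + 24 + 40/3 − 24 + 8 = 608/63.
  ∫_0^2 u'(x)^2 dx = ∫_0^2 (16*x^6 - 16*x^4 - 24*x^3 + 4*x^2 + 12*x + 9) dx. Term by term:
    ∫_0^2 16*x^6 dx = 2048/7;  ∫_0^2 -16*x^4 dx = -512/5;  ∫_0^2 -24*x^3 dx = -96;
    ∫_0^2 4*x^2 dx = 32/3;  ∫_0^2 12*x dx = 24;  ∫_0^2 9 dx = 18.
  Sum: 2048/7 − 512/5 − 96 + 32/3 + 24 + 18 = 15418/105.
Adding: ||u||_{H^1}^2 = 608/63 + 15418/105 = 7042/45.


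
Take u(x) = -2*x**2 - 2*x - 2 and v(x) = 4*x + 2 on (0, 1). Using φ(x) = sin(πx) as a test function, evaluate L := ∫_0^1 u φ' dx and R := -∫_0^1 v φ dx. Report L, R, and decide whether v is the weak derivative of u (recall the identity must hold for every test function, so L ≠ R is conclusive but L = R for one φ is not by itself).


LHS = 8/π, RHS = -8/π. No, v is not the weak derivative of u.

u(x) = -2*x**2 - 2*x - 2, classical derivative u'(x) = -4*x - 2.
φ(x) = sin(πx), so φ'(x) = π*cos(π*x).
Note φ(0) = φ(1) = 0, so the boundary term u·φ vanishes.
LHS = ∫_0^1 u(x) φ'(x) dx = ∫_0^1 (-2*π*x^2*cos(π*x) - 2*π*x*cos(π*x) - 2*π*cos(π*x)) dx. Term by term:
  ∫_0^1 -2*π*cos(π*x) dx = 0;  ∫_0^1 -2*π*x*cos(π*x) dx = 4/π;  ∫_0^1 -2*π*x^2*cos(π*x) dx = 4/π.
Sum: 0 + 4/π + 4/π = 8/π.
So LHS = 8/π.
∫_0^1 v(x) φ(x) dx = ∫_0^1 (4*x*sin(π*x) + 2*sin(π*x)) dx. Term by term:
  ∫_0^1 2*sin(π*x) dx = 4/π;  ∫_0^1 4*x*sin(π*x) dx = 4/π.
Sum: 4/π + 4/π = 8/π.
So RHS = -∫_0^1 v(x) φ(x) dx = -8/π.
LHS − RHS = 16/π ≠ 0, so the identity fails.
(For a valid weak derivative the identity must hold for EVERY test function, in particular this one. The failure shows v is NOT the weak derivative of u.)
Correct weak derivative would be u'(x) = -4*x - 2.
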